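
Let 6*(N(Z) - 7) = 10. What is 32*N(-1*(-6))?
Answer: 832/3 ≈ 277.33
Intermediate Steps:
N(Z) = 26/3 (N(Z) = 7 + (⅙)*10 = 7 + 5/3 = 26/3)
32*N(-1*(-6)) = 32*(26/3) = 832/3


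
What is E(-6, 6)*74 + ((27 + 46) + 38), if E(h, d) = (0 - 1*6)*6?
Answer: -2553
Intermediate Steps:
E(h, d) = -36 (E(h, d) = (0 - 6)*6 = -6*6 = -36)
E(-6, 6)*74 + ((27 + 46) + 38) = -36*74 + ((27 + 46) + 38) = -2664 + (73 + 38) = -2664 + 111 = -2553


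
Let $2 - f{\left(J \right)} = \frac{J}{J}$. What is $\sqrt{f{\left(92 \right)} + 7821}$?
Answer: $\sqrt{7822} \approx 88.442$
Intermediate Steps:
$f{\left(J \right)} = 1$ ($f{\left(J \right)} = 2 - \frac{J}{J} = 2 - 1 = 1$)
$\sqrt{f{\left(92 \right)} + 7821} = \sqrt{1 + 7821} = \sqrt{7822}$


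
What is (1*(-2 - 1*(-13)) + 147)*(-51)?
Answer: -8058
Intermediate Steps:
(1*(-2 - 1*(-13)) + 147)*(-51) = (1*(-2 + 13) + 147)*(-51) = (1*11 + 147)*(-51) = (11 + 147)*(-51) = 158*(-51) = -8058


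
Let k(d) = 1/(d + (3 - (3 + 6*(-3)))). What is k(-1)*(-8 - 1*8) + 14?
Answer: 222/17 ≈ 13.059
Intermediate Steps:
k(d) = 1/(18 + d) (k(d) = 1/(d + (3 - (3 - 18))) = 1/(d + (3 - 1*(-15))) = 1/(d + (3 + 15)) = 1/(d + 18) = 1/(18 + d))
k(-1)*(-8 - 1*8) + 14 = (-8 - 1*8)/(18 - 1) + 14 = (-8 - 8)/17 + 14 = (1/17)*(-16) + 14 = -16/17 + 14 = 222/17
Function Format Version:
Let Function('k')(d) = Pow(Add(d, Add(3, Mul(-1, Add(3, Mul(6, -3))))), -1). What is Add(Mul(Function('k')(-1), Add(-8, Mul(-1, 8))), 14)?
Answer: Rational(222, 17) ≈ 13.059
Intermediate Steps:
Function('k')(d) = Pow(Add(18, d), -1) (Function('k')(d) = Pow(Add(d, Add(3, Mul(-1, Add(3, -18)))), -1) = Pow(Add(d, Add(3, Mul(-1, -15))), -1) = Pow(Add(d, Add(3, 15)), -1) = Pow(Add(d, 18), -1) = Pow(Add(18, d), -1))
Add(Mul(Function('k')(-1), Add(-8, Mul(-1, 8))), 14) = Add(Mul(Pow(Add(18, -1), -1), Add(-8, Mul(-1, 8))), 14) = Add(Mul(Pow(17, -1), Add(-8, -8)), 14) = Add(Mul(Rational(1, 17), -16), 14) = Add(Rational(-16, 17), 14) = Rational(222, 17)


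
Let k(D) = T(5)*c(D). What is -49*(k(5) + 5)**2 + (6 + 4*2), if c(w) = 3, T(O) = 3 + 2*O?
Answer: -94850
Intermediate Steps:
k(D) = 39 (k(D) = (3 + 2*5)*3 = (3 + 10)*3 = 13*3 = 39)
-49*(k(5) + 5)**2 + (6 + 4*2) = -49*(39 + 5)**2 + (6 + 4*2) = -49*44**2 + (6 + 8) = -49*1936 + 14 = -94864 + 14 = -94850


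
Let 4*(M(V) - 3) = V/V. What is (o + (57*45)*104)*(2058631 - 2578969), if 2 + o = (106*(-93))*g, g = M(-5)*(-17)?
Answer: -422208757425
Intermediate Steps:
M(V) = 13/4 (M(V) = 3 + (V/V)/4 = 3 + (¼)*1 = 3 + ¼ = 13/4)
g = -221/4 (g = (13/4)*(-17) = -221/4 ≈ -55.250)
o = 1089305/2 (o = -2 + (106*(-93))*(-221/4) = -2 - 9858*(-221/4) = -2 + 1089309/2 = 1089305/2 ≈ 5.4465e+5)
(o + (57*45)*104)*(2058631 - 2578969) = (1089305/2 + (57*45)*104)*(2058631 - 2578969) = (1089305/2 + 2565*104)*(-520338) = (1089305/2 + 266760)*(-520338) = (1622825/2)*(-520338) = -422208757425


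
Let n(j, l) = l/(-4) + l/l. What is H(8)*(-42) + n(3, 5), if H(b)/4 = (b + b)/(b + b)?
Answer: -673/4 ≈ -168.25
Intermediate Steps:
H(b) = 4 (H(b) = 4*((b + b)/(b + b)) = 4*((2*b)/((2*b))) = 4*((2*b)*(1/(2*b))) = 4*1 = 4)
n(j, l) = 1 - l/4 (n(j, l) = l*(-¼) + 1 = -l/4 + 1 = 1 - l/4)
H(8)*(-42) + n(3, 5) = 4*(-42) + (1 - ¼*5) = -168 + (1 - 5/4) = -168 - ¼ = -673/4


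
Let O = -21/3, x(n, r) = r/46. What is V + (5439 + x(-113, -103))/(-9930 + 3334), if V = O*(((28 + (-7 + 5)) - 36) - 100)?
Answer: 233380229/303416 ≈ 769.18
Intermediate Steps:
x(n, r) = r/46 (x(n, r) = r*(1/46) = r/46)
O = -7 (O = -21*⅓ = -7)
V = 770 (V = -7*(((28 + (-7 + 5)) - 36) - 100) = -7*(((28 - 2) - 36) - 100) = -7*((26 - 36) - 100) = -7*(-10 - 100) = -7*(-110) = 770)
V + (5439 + x(-113, -103))/(-9930 + 3334) = 770 + (5439 + (1/46)*(-103))/(-9930 + 3334) = 770 + (5439 - 103/46)/(-6596) = 770 + (250091/46)*(-1/6596) = 770 - 250091/303416 = 233380229/303416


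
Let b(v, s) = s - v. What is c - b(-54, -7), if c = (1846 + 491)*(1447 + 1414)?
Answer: 6686110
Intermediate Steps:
c = 6686157 (c = 2337*2861 = 6686157)
c - b(-54, -7) = 6686157 - (-7 - 1*(-54)) = 6686157 - (-7 + 54) = 6686157 - 1*47 = 6686157 - 47 = 6686110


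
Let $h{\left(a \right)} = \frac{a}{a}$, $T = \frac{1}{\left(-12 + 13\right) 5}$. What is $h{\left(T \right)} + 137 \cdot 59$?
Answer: $8084$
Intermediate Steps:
$T = \frac{1}{5}$ ($T = 1^{-1} \cdot \frac{1}{5} = 1 \cdot \frac{1}{5} = \frac{1}{5} \approx 0.2$)
$h{\left(a \right)} = 1$
$h{\left(T \right)} + 137 \cdot 59 = 1 + 137 \cdot 59 = 1 + 8083 = 8084$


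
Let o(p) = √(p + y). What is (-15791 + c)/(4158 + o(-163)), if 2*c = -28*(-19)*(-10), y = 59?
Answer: -38359629/8644534 + 18451*I*√26/8644534 ≈ -4.4374 + 0.010883*I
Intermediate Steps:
c = -2660 (c = (-28*(-19)*(-10))/2 = (532*(-10))/2 = (½)*(-5320) = -2660)
o(p) = √(59 + p) (o(p) = √(p + 59) = √(59 + p))
(-15791 + c)/(4158 + o(-163)) = (-15791 - 2660)/(4158 + √(59 - 163)) = -18451/(4158 + √(-104)) = -18451/(4158 + 2*I*√26)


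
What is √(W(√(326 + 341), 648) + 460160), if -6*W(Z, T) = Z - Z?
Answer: 8*√7190 ≈ 678.35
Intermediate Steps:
W(Z, T) = 0 (W(Z, T) = -(Z - Z)/6 = -⅙*0 = 0)
√(W(√(326 + 341), 648) + 460160) = √(0 + 460160) = √460160 = 8*√7190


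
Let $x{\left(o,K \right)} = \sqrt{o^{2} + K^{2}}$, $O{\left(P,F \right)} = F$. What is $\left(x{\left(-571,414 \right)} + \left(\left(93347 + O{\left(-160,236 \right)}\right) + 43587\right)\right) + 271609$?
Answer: $408779 + \sqrt{497437} \approx 4.0948 \cdot 10^{5}$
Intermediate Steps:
$x{\left(o,K \right)} = \sqrt{K^{2} + o^{2}}$
$\left(x{\left(-571,414 \right)} + \left(\left(93347 + O{\left(-160,236 \right)}\right) + 43587\right)\right) + 271609 = \left(\sqrt{414^{2} + \left(-571\right)^{2}} + \left(\left(93347 + 236\right) + 43587\right)\right) + 271609 = \left(\sqrt{171396 + 326041} + \left(93583 + 43587\right)\right) + 271609 = \left(\sqrt{497437} + 137170\right) + 271609 = \left(137170 + \sqrt{497437}\right) + 271609 = 408779 + \sqrt{497437}$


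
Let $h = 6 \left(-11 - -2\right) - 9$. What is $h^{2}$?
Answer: $3969$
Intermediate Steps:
$h = -63$ ($h = 6 \left(-11 + 2\right) - 9 = 6 \left(-9\right) - 9 = -54 - 9 = -63$)
$h^{2} = \left(-63\right)^{2} = 3969$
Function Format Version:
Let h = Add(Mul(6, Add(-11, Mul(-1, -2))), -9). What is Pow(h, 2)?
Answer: 3969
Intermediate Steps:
h = -63 (h = Add(Mul(6, Add(-11, 2)), -9) = Add(Mul(6, -9), -9) = Add(-54, -9) = -63)
Pow(h, 2) = Pow(-63, 2) = 3969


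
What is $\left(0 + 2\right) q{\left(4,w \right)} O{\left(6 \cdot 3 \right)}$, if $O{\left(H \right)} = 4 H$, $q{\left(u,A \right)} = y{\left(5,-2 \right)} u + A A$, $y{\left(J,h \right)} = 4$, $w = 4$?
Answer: $4608$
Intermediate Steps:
$q{\left(u,A \right)} = A^{2} + 4 u$ ($q{\left(u,A \right)} = 4 u + A A = 4 u + A^{2} = A^{2} + 4 u$)
$\left(0 + 2\right) q{\left(4,w \right)} O{\left(6 \cdot 3 \right)} = \left(0 + 2\right) \left(4^{2} + 4 \cdot 4\right) 4 \cdot 6 \cdot 3 = 2 \left(16 + 16\right) 4 \cdot 18 = 2 \cdot 32 \cdot 72 = 64 \cdot 72 = 4608$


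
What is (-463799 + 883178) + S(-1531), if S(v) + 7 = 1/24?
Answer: 10064929/24 ≈ 4.1937e+5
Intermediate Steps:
S(v) = -167/24 (S(v) = -7 + 1/24 = -167/24)
(-463799 + 883178) + S(-1531) = (-463799 + 883178) - 167/24 = 419379 - 167/24 = 10064929/24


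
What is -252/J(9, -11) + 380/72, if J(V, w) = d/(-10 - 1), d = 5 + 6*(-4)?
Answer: -48091/342 ≈ -140.62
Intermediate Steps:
d = -19 (d = 5 - 24 = -19)
J(V, w) = 19/11 (J(V, w) = -19/(-10 - 1) = -19/(-11) = -19*(-1/11) = 19/11)
-252/J(9, -11) + 380/72 = -252/19/11 + 380/72 = -252*11/19 + 380*(1/72) = -2772/19 + 95/18 = -48091/342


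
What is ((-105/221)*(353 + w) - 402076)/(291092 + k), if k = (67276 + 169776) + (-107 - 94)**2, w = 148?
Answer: -88911401/125648445 ≈ -0.70762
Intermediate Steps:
k = 277453 (k = 237052 + (-201)**2 = 237052 + 40401 = 277453)
((-105/221)*(353 + w) - 402076)/(291092 + k) = ((-105/221)*(353 + 148) - 402076)/(291092 + 277453) = (-105*1/221*501 - 402076)/568545 = (-105/221*501 - 402076)*(1/568545) = (-52605/221 - 402076)*(1/568545) = -88911401/221*1/568545 = -88911401/125648445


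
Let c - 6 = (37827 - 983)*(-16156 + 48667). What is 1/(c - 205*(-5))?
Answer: 1/1197836315 ≈ 8.3484e-10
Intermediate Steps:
c = 1197835290 (c = 6 + (37827 - 983)*(-16156 + 48667) = 6 + 36844*32511 = 6 + 1197835284 = 1197835290)
1/(c - 205*(-5)) = 1/(1197835290 - 205*(-5)) = 1/(1197835290 + 1025) = 1/1197836315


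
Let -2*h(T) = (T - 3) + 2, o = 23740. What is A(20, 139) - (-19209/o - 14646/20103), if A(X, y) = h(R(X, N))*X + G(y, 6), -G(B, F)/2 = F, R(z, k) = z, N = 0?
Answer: -31889893291/159081740 ≈ -200.46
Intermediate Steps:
h(T) = 1/2 - T/2 (h(T) = -((T - 3) + 2)/2 = -((-3 + T) + 2)/2 = -(-1 + T)/2 = 1/2 - T/2)
G(B, F) = -2*F
A(X, y) = -12 + X*(1/2 - X/2) (A(X, y) = (1/2 - X/2)*X - 2*6 = X*(1/2 - X/2) - 12 = -12 + X*(1/2 - X/2))
A(20, 139) - (-19209/o - 14646/20103) = (-12 + (1/2)*20 - 1/2*20**2) - (-19209/23740 - 14646/20103) = (-12 + 10 - 1/2*400) - (-19209*1/23740 - 14646*1/20103) = (-12 + 10 - 200) - (-19209/23740 - 4882/6701) = -202 - 1*(-244618189/159081740) = -202 + 244618189/159081740 = -31889893291/159081740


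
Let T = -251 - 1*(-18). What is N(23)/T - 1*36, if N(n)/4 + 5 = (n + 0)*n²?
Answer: -57036/233 ≈ -244.79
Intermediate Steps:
T = -233 (T = -251 + 18 = -233)
N(n) = -20 + 4*n³ (N(n) = -20 + 4*((n + 0)*n²) = -20 + 4*(n*n²) = -20 + 4*n³)
N(23)/T - 1*36 = (-20 + 4*23³)/(-233) - 1*36 = (-20 + 4*12167)*(-1/233) - 36 = (-20 + 48668)*(-1/233) - 36 = 48648*(-1/233) - 36 = -48648/233 - 36 = -57036/233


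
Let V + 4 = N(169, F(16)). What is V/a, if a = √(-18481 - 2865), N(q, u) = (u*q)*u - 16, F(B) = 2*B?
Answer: -86518*I*√21346/10673 ≈ -1184.3*I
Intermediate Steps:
N(q, u) = -16 + q*u² (N(q, u) = (q*u)*u - 16 = q*u² - 16 = -16 + q*u²)
V = 173036 (V = -4 + (-16 + 169*(2*16)²) = -4 + (-16 + 169*32²) = -4 + (-16 + 169*1024) = -4 + (-16 + 173056) = -4 + 173040 = 173036)
a = I*√21346 (a = √(-21346) = I*√21346 ≈ 146.1*I)
V/a = 173036/((I*√21346)) = 173036*(-I*√21346/21346) = -86518*I*√21346/10673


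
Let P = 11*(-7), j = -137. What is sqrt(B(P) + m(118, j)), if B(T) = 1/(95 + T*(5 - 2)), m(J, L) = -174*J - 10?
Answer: I*sqrt(94986242)/68 ≈ 143.32*I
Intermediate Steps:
m(J, L) = -10 - 174*J
P = -77
B(T) = 1/(95 + 3*T) (B(T) = 1/(95 + T*3) = 1/(95 + 3*T))
sqrt(B(P) + m(118, j)) = sqrt(1/(95 + 3*(-77)) + (-10 - 174*118)) = sqrt(1/(95 - 231) + (-10 - 20532)) = sqrt(1/(-136) - 20542) = sqrt(-1/136 - 20542) = sqrt(-2793713/136) = I*sqrt(94986242)/68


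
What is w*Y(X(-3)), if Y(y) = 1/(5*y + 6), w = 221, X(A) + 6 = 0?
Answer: -221/24 ≈ -9.2083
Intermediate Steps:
X(A) = -6 (X(A) = -6 + 0 = -6)
Y(y) = 1/(6 + 5*y)
w*Y(X(-3)) = 221/(6 + 5*(-6)) = 221/(6 - 30) = 221/(-24) = 221*(-1/24) = -221/24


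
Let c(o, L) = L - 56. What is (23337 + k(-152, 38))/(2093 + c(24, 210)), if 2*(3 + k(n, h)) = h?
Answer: 23353/2247 ≈ 10.393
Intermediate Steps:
c(o, L) = -56 + L
k(n, h) = -3 + h/2
(23337 + k(-152, 38))/(2093 + c(24, 210)) = (23337 + (-3 + (½)*38))/(2093 + (-56 + 210)) = (23337 + (-3 + 19))/(2093 + 154) = (23337 + 16)/2247 = 23353*(1/2247) = 23353/2247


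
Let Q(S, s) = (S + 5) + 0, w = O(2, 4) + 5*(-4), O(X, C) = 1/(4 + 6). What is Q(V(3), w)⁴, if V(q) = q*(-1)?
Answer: 16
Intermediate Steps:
O(X, C) = ⅒ (O(X, C) = 1/10 = ⅒)
V(q) = -q
w = -199/10 (w = ⅒ + 5*(-4) = ⅒ - 20 = -199/10 ≈ -19.900)
Q(S, s) = 5 + S (Q(S, s) = (5 + S) + 0 = 5 + S)
Q(V(3), w)⁴ = (5 - 1*3)⁴ = (5 - 3)⁴ = 2⁴ = 16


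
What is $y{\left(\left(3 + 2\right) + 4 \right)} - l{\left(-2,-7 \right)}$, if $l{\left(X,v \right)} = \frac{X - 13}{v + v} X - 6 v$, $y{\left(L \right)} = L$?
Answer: $- \frac{216}{7} \approx -30.857$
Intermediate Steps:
$l{\left(X,v \right)} = - 6 v + \frac{X \left(-13 + X\right)}{2 v}$ ($l{\left(X,v \right)} = \frac{-13 + X}{2 v} X - 6 v = \frac{X \left(-13 + X\right)}{2 v} - 6 v = - 6 v + \frac{X \left(-13 + X\right)}{2 v}$)
$y{\left(\left(3 + 2\right) + 4 \right)} - l{\left(-2,-7 \right)} = \left(\left(3 + 2\right) + 4\right) - \frac{\left(-2\right)^{2} - -26 - 12 \left(-7\right)^{2}}{2 \left(-7\right)} = \left(5 + 4\right) - \frac{1}{2} \left(- \frac{1}{7}\right) \left(4 + 26 - 588\right) = 9 - \frac{1}{2} \left(- \frac{1}{7}\right) \left(4 + 26 - 588\right) = 9 - \frac{1}{2} \left(- \frac{1}{7}\right) \left(-558\right) = 9 - \frac{279}{7} = - \frac{216}{7}$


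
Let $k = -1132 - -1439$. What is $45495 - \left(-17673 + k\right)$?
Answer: $62861$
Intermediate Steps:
$k = 307$ ($k = -1132 + 1439 = 307$)
$45495 - \left(-17673 + k\right) = 45495 - \left(-17673 + 307\right) = 45495 - -17366 = 45495 + 17366 = 62861$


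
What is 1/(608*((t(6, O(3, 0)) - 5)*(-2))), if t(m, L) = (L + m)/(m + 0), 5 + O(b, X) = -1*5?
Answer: 3/20672 ≈ 0.00014512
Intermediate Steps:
O(b, X) = -10 (O(b, X) = -5 - 1*5 = -5 - 5 = -10)
t(m, L) = (L + m)/m
1/(608*((t(6, O(3, 0)) - 5)*(-2))) = 1/(608*(((-10 + 6)/6 - 5)*(-2))) = 1/(608*(((1/6)*(-4) - 5)*(-2))) = 1/(608*((-2/3 - 5)*(-2))) = 1/(608*(-17/3*(-2))) = 1/(608*(34/3)) = 1/(20672/3) = 3/20672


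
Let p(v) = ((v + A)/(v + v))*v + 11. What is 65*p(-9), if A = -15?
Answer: -65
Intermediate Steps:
p(v) = 7/2 + v/2 (p(v) = ((v - 15)/(v + v))*v + 11 = ((-15 + v)/((2*v)))*v + 11 = ((-15 + v)*(1/(2*v)))*v + 11 = ((-15 + v)/(2*v))*v + 11 = (-15/2 + v/2) + 11 = 7/2 + v/2)
65*p(-9) = 65*(7/2 + (½)*(-9)) = 65*(7/2 - 9/2) = 65*(-1) = -65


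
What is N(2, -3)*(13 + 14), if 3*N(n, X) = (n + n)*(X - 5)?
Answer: -288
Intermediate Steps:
N(n, X) = 2*n*(-5 + X)/3 (N(n, X) = ((n + n)*(X - 5))/3 = ((2*n)*(-5 + X))/3 = (2*n*(-5 + X))/3 = 2*n*(-5 + X)/3)
N(2, -3)*(13 + 14) = ((⅔)*2*(-5 - 3))*(13 + 14) = ((⅔)*2*(-8))*27 = -32/3*27 = -288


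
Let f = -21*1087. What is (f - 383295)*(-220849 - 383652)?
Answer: 245501155122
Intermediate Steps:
f = -22827
(f - 383295)*(-220849 - 383652) = (-22827 - 383295)*(-220849 - 383652) = -406122*(-604501) = 245501155122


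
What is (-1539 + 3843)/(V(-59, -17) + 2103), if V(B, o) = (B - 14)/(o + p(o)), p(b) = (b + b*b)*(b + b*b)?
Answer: 10651248/9722033 ≈ 1.0956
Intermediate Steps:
p(b) = (b + b²)² (p(b) = (b + b²)*(b + b²) = (b + b²)²)
V(B, o) = (-14 + B)/(o + o²*(1 + o)²) (V(B, o) = (B - 14)/(o + o²*(1 + o)²) = (-14 + B)/(o + o²*(1 + o)²))
(-1539 + 3843)/(V(-59, -17) + 2103) = (-1539 + 3843)/((-14 - 59)/((-17)*(1 - 17*(1 - 17)²)) + 2103) = 2304/(-1/17*(-73)/(1 - 17*(-16)²) + 2103) = 2304/(-1/17*(-73)/(1 - 17*256) + 2103) = 2304/(-1/17*(-73)/(1 - 4352) + 2103) = 2304/(-1/17*(-73)/(-4351) + 2103) = 2304/(-1/17*(-1/4351)*(-73) + 2103) = 2304/(-73/73967 + 2103) = 2304/(155552528/73967) = 2304*(73967/155552528) = 10651248/9722033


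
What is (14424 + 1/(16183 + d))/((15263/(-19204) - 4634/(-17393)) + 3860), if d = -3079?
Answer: 15783227022383921/4223163953398572 ≈ 3.7373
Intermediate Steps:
(14424 + 1/(16183 + d))/((15263/(-19204) - 4634/(-17393)) + 3860) = (14424 + 1/(16183 - 3079))/((15263/(-19204) - 4634/(-17393)) + 3860) = (14424 + 1/13104)/((15263*(-1/19204) - 4634*(-1/17393)) + 3860) = (14424 + 1/13104)/((-15263/19204 + 4634/17393) + 3860) = 189012097/(13104*(-176478023/334015172 + 3860)) = 189012097/(13104*(1289122085897/334015172)) = (189012097/13104)*(334015172/1289122085897) = 15783227022383921/4223163953398572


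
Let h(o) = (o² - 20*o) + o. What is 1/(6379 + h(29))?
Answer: 1/6669 ≈ 0.00014995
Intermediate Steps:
h(o) = o² - 19*o
1/(6379 + h(29)) = 1/(6379 + 29*(-19 + 29)) = 1/(6379 + 29*10) = 1/(6379 + 290) = 1/6669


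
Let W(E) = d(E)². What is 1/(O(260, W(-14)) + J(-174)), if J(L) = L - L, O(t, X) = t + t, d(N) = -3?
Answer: 1/520 ≈ 0.0019231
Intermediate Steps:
W(E) = 9 (W(E) = (-3)² = 9)
O(t, X) = 2*t
J(L) = 0
1/(O(260, W(-14)) + J(-174)) = 1/(2*260 + 0) = 1/(520 + 0) = 1/520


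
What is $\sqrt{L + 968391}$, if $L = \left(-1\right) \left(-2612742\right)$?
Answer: $\sqrt{3581133} \approx 1892.4$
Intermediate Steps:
$L = 2612742$
$\sqrt{L + 968391} = \sqrt{2612742 + 968391} = \sqrt{3581133}$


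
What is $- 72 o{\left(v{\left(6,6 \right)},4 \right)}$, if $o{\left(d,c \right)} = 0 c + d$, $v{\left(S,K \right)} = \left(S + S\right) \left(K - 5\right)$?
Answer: $-864$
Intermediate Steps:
$v{\left(S,K \right)} = 2 S \left(-5 + K\right)$
$o{\left(d,c \right)} = d$ ($o{\left(d,c \right)} = 0 + d = d$)
$- 72 o{\left(v{\left(6,6 \right)},4 \right)} = - 72 \cdot 2 \cdot 6 \left(-5 + 6\right) = - 72 \cdot 2 \cdot 6 \cdot 1 = \left(-72\right) 12 = -864$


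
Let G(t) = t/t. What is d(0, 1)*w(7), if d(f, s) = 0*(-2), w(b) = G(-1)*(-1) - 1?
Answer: 0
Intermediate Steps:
G(t) = 1
w(b) = -2 (w(b) = 1*(-1) - 1 = -1 - 1 = -2)
d(f, s) = 0
d(0, 1)*w(7) = 0*(-2) = 0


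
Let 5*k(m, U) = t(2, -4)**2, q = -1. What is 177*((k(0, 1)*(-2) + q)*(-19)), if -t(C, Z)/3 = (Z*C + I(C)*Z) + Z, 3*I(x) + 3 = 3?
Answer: 8733711/5 ≈ 1.7467e+6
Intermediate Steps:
I(x) = 0 (I(x) = -1 + (1/3)*3 = -1 + 1 = 0)
t(C, Z) = -3*Z - 3*C*Z (t(C, Z) = -3*((Z*C + 0*Z) + Z) = -3*((C*Z + 0) + Z) = -3*(C*Z + Z) = -3*(Z + C*Z) = -3*Z - 3*C*Z)
k(m, U) = 1296/5 (k(m, U) = (-3*(-4)*(1 + 2))**2/5 = (-3*(-4)*3)**2/5 = (1/5)*36**2 = (1/5)*1296 = 1296/5)
177*((k(0, 1)*(-2) + q)*(-19)) = 177*(((1296/5)*(-2) - 1)*(-19)) = 177*((-2592/5 - 1)*(-19)) = 177*(-2597/5*(-19)) = 177*(49343/5) = 8733711/5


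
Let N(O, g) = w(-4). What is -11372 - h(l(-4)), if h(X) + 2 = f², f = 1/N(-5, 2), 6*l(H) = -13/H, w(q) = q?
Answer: -181921/16 ≈ -11370.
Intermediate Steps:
N(O, g) = -4
l(H) = -13/(6*H) (l(H) = (-13/H)/6 = -13/(6*H))
f = -¼ (f = 1/(-4) = -¼ ≈ -0.25000)
h(X) = -31/16 (h(X) = -2 + (-¼)² = -2 + 1/16 = -31/16)
-11372 - h(l(-4)) = -11372 - 1*(-31/16) = -11372 + 31/16 = -181921/16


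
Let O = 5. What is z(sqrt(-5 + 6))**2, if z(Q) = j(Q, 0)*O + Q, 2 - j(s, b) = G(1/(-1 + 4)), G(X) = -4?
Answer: 961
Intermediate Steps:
j(s, b) = 6 (j(s, b) = 2 - 1*(-4) = 2 + 4 = 6)
z(Q) = 30 + Q (z(Q) = 6*5 + Q = 30 + Q)
z(sqrt(-5 + 6))**2 = (30 + sqrt(-5 + 6))**2 = (30 + sqrt(1))**2 = (30 + 1)**2 = 31**2 = 961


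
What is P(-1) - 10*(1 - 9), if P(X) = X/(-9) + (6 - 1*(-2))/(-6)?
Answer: 709/9 ≈ 78.778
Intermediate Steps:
P(X) = -4/3 - X/9 (P(X) = X*(-⅑) + (6 + 2)*(-⅙) = -X/9 + 8*(-⅙) = -X/9 - 4/3 = -4/3 - X/9)
P(-1) - 10*(1 - 9) = (-4/3 - ⅑*(-1)) - 10*(1 - 9) = (-4/3 + ⅑) - 10*(-8) = -11/9 + 80 = 709/9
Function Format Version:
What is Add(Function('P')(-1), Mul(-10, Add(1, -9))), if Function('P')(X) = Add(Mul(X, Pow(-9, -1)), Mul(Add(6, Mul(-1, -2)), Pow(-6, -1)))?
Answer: Rational(709, 9) ≈ 78.778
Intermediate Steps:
Function('P')(X) = Add(Rational(-4, 3), Mul(Rational(-1, 9), X)) (Function('P')(X) = Add(Mul(X, Rational(-1, 9)), Mul(Add(6, 2), Rational(-1, 6))) = Add(Mul(Rational(-1, 9), X), Mul(8, Rational(-1, 6))) = Add(Mul(Rational(-1, 9), X), Rational(-4, 3)) = Add(Rational(-4, 3), Mul(Rational(-1, 9), X)))
Add(Function('P')(-1), Mul(-10, Add(1, -9))) = Add(Add(Rational(-4, 3), Mul(Rational(-1, 9), -1)), Mul(-10, Add(1, -9))) = Add(Add(Rational(-4, 3), Rational(1, 9)), Mul(-10, -8)) = Add(Rational(-11, 9), 80) = Rational(709, 9)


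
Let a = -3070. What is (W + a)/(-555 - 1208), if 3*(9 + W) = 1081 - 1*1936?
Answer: 3364/1763 ≈ 1.9081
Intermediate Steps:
W = -294 (W = -9 + (1081 - 1*1936)/3 = -9 + (1081 - 1936)/3 = -9 + (⅓)*(-855) = -9 - 285 = -294)
(W + a)/(-555 - 1208) = (-294 - 3070)/(-555 - 1208) = -3364/(-1763) = -3364*(-1/1763) = 3364/1763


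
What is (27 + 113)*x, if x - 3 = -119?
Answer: -16240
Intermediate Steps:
x = -116 (x = 3 - 119 = -116)
(27 + 113)*x = (27 + 113)*(-116) = 140*(-116) = -16240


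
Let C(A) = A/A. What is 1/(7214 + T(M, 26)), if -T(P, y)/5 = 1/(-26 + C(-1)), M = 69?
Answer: 5/36071 ≈ 0.00013862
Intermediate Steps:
C(A) = 1
T(P, y) = ⅕ (T(P, y) = -5/(-26 + 1) = -5/(-25) = -5*(-1/25) = ⅕)
1/(7214 + T(M, 26)) = 1/(7214 + ⅕) = 1/(36071/5) = 5/36071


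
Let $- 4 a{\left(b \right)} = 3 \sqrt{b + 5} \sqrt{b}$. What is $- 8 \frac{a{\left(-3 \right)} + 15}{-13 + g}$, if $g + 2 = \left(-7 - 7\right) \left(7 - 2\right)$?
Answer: $\frac{24}{17} - \frac{6 i \sqrt{6}}{85} \approx 1.4118 - 0.17291 i$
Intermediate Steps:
$g = -72$ ($g = -2 + \left(-7 - 7\right) \left(7 - 2\right) = -2 - 70 = -72$)
$a{\left(b \right)} = - \frac{3 \sqrt{b} \sqrt{5 + b}}{4}$ ($a{\left(b \right)} = - \frac{3 \sqrt{b + 5} \sqrt{b}}{4} = - \frac{3 \sqrt{5 + b} \sqrt{b}}{4} = - \frac{3 \sqrt{b} \sqrt{5 + b}}{4}$)
$- 8 \frac{a{\left(-3 \right)} + 15}{-13 + g} = - 8 \frac{- \frac{3 \sqrt{-3} \sqrt{5 - 3}}{4} + 15}{-13 - 72} = - 8 \frac{- \frac{3 i \sqrt{3} \sqrt{2}}{4} + 15}{-85} = - 8 \left(- \frac{3 i \sqrt{6}}{4} + 15\right) \left(- \frac{1}{85}\right) = - 8 \left(15 - \frac{3 i \sqrt{6}}{4}\right) \left(- \frac{1}{85}\right) = - 8 \left(- \frac{3}{17} + \frac{3 i \sqrt{6}}{340}\right) = \frac{24}{17} - \frac{6 i \sqrt{6}}{85}$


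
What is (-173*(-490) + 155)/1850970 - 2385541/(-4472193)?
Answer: 367883837/635051406 ≈ 0.57930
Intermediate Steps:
(-173*(-490) + 155)/1850970 - 2385541/(-4472193) = (84770 + 155)*(1/1850970) - 2385541*(-1/4472193) = 84925*(1/1850970) + 2385541/4472193 = 215/4686 + 2385541/4472193 = 367883837/635051406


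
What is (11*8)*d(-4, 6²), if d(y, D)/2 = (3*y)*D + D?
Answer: -69696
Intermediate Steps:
d(y, D) = 2*D + 6*D*y (d(y, D) = 2*((3*y)*D + D) = 2*(3*D*y + D) = 2*(D + 3*D*y) = 2*D + 6*D*y)
(11*8)*d(-4, 6²) = (11*8)*(2*6²*(1 + 3*(-4))) = 88*(2*36*(1 - 12)) = 88*(2*36*(-11)) = 88*(-792) = -69696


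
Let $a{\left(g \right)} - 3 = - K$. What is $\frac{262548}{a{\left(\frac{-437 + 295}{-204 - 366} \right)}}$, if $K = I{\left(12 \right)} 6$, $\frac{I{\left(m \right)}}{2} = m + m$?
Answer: $- \frac{87516}{95} \approx -921.22$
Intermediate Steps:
$I{\left(m \right)} = 4 m$ ($I{\left(m \right)} = 2 \left(m + m\right) = 2 \cdot 2 m = 4 m$)
$K = 288$ ($K = 4 \cdot 12 \cdot 6 = 48 \cdot 6 = 288$)
$a{\left(g \right)} = -285$ ($a{\left(g \right)} = 3 - 288 = -285$)
$\frac{262548}{a{\left(\frac{-437 + 295}{-204 - 366} \right)}} = \frac{262548}{-285} = 262548 \left(- \frac{1}{285}\right) = - \frac{87516}{95}$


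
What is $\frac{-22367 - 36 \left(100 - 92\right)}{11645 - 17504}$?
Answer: $\frac{22655}{5859} \approx 3.8667$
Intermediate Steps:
$\frac{-22367 - 36 \left(100 - 92\right)}{11645 - 17504} = \frac{-22367 - 288}{-5859} = \left(-22367 - 288\right) \left(- \frac{1}{5859}\right) = \left(-22655\right) \left(- \frac{1}{5859}\right) = \frac{22655}{5859}$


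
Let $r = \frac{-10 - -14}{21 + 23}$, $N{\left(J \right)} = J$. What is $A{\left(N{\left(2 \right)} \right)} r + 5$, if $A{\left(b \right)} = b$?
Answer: $\frac{57}{11} \approx 5.1818$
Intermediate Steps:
$r = \frac{1}{11}$ ($r = \frac{-10 + 14}{44} = 4 \cdot \frac{1}{44} = \frac{1}{11} \approx 0.090909$)
$A{\left(N{\left(2 \right)} \right)} r + 5 = 2 \cdot \frac{1}{11} + 5 = \frac{2}{11} + 5 = \frac{57}{11}$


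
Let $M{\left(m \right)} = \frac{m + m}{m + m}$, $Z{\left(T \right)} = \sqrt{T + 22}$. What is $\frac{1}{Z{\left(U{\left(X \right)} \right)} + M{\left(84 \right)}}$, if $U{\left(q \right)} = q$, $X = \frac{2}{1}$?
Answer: $- \frac{1}{23} + \frac{2 \sqrt{6}}{23} \approx 0.16952$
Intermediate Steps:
$X = 2$ ($X = 2 \cdot 1 = 2$)
$Z{\left(T \right)} = \sqrt{22 + T}$
$M{\left(m \right)} = 1$ ($M{\left(m \right)} = \frac{2 m}{2 m} = 2 m \frac{1}{2 m} = 1$)
$\frac{1}{Z{\left(U{\left(X \right)} \right)} + M{\left(84 \right)}} = \frac{1}{\sqrt{22 + 2} + 1} = \frac{1}{\sqrt{24} + 1} = \frac{1}{2 \sqrt{6} + 1} = \frac{1}{1 + 2 \sqrt{6}}$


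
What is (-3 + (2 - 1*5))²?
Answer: 36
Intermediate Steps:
(-3 + (2 - 1*5))² = (-3 + (2 - 5))² = (-3 - 3)² = (-6)² = 36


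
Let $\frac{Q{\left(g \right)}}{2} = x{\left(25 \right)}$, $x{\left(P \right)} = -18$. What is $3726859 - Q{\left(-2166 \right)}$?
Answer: $3726895$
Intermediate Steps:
$Q{\left(g \right)} = -36$ ($Q{\left(g \right)} = 2 \left(-18\right) = -36$)
$3726859 - Q{\left(-2166 \right)} = 3726859 - -36 = 3726859 + 36 = 3726895$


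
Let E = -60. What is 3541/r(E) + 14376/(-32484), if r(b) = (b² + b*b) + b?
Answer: 1031767/19327980 ≈ 0.053382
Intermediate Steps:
r(b) = b + 2*b² (r(b) = (b² + b²) + b = 2*b² + b = b + 2*b²)
3541/r(E) + 14376/(-32484) = 3541/((-60*(1 + 2*(-60)))) + 14376/(-32484) = 3541/((-60*(1 - 120))) + 14376*(-1/32484) = 3541/((-60*(-119))) - 1198/2707 = 3541/7140 - 1198/2707 = 1031767/19327980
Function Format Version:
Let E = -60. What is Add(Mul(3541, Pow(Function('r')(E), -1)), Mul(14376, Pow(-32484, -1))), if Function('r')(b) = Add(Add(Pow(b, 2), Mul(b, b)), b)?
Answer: Rational(1031767, 19327980) ≈ 0.053382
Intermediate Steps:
Function('r')(b) = Add(b, Mul(2, Pow(b, 2))) (Function('r')(b) = Add(Add(Pow(b, 2), Pow(b, 2)), b) = Add(Mul(2, Pow(b, 2)), b) = Add(b, Mul(2, Pow(b, 2))))
Add(Mul(3541, Pow(Function('r')(E), -1)), Mul(14376, Pow(-32484, -1))) = Add(Mul(3541, Pow(Mul(-60, Add(1, Mul(2, -60))), -1)), Mul(14376, Pow(-32484, -1))) = Add(Mul(3541, Pow(Mul(-60, Add(1, -120)), -1)), Mul(14376, Rational(-1, 32484))) = Add(Mul(3541, Pow(Mul(-60, -119), -1)), Rational(-1198, 2707)) = Add(Mul(3541, Pow(7140, -1)), Rational(-1198, 2707)) = Add(Mul(3541, Rational(1, 7140)), Rational(-1198, 2707)) = Add(Rational(3541, 7140), Rational(-1198, 2707)) = Rational(1031767, 19327980)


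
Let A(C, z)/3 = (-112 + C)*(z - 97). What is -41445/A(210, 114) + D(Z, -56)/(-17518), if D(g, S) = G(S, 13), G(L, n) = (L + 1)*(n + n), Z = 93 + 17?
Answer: -119814395/14592494 ≈ -8.2107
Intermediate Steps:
Z = 110
G(L, n) = 2*n*(1 + L) (G(L, n) = (1 + L)*(2*n) = 2*n*(1 + L))
A(C, z) = 3*(-112 + C)*(-97 + z) (A(C, z) = 3*((-112 + C)*(z - 97)) = 3*((-112 + C)*(-97 + z)) = 3*(-112 + C)*(-97 + z))
D(g, S) = 26 + 26*S (D(g, S) = 2*13*(1 + S) = 26 + 26*S)
-41445/A(210, 114) + D(Z, -56)/(-17518) = -41445/(32592 - 336*114 - 291*210 + 3*210*114) + (26 + 26*(-56))/(-17518) = -41445/(32592 - 38304 - 61110 + 71820) + (26 - 1456)*(-1/17518) = -41445/4998 - 1430*(-1/17518) = -41445*1/4998 + 715/8759 = -13815/1666 + 715/8759 = -119814395/14592494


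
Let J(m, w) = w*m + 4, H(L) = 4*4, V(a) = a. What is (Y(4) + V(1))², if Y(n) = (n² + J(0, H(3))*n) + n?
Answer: 1369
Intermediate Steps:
H(L) = 16
J(m, w) = 4 + m*w (J(m, w) = m*w + 4 = 4 + m*w)
Y(n) = n² + 5*n (Y(n) = (n² + (4 + 0*16)*n) + n = (n² + (4 + 0)*n) + n = (n² + 4*n) + n = n² + 5*n)
(Y(4) + V(1))² = (4*(5 + 4) + 1)² = (4*9 + 1)² = (36 + 1)² = 37² = 1369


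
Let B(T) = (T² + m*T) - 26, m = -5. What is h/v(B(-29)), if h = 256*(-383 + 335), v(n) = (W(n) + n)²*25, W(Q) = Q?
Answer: -1/7500 ≈ -0.00013333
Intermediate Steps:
B(T) = -26 + T² - 5*T (B(T) = (T² - 5*T) - 26 = -26 + T² - 5*T)
v(n) = 100*n² (v(n) = (n + n)²*25 = (2*n)²*25 = (4*n²)*25 = 100*n²)
h = -12288 (h = 256*(-48) = -12288)
h/v(B(-29)) = -12288*1/(100*(-26 + (-29)² - 5*(-29))²) = -12288*1/(100*(-26 + 841 + 145)²) = -12288/(100*960²) = -12288/(100*921600) = -12288/92160000 = -12288*1/92160000 = -1/7500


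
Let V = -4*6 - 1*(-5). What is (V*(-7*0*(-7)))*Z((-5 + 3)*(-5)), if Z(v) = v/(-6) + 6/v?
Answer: 0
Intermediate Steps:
Z(v) = 6/v - v/6 (Z(v) = v*(-1/6) + 6/v = -v/6 + 6/v = 6/v - v/6)
V = -19 (V = -24 + 5 = -19)
(V*(-7*0*(-7)))*Z((-5 + 3)*(-5)) = (-19*(-7*0)*(-7))*(6/(((-5 + 3)*(-5))) - (-5 + 3)*(-5)/6) = (-0*(-7))*(6/((-2*(-5))) - (-1)*(-5)/3) = (-19*0)*(6/10 - 1/6*10) = 0*(6*(1/10) - 5/3) = 0*(3/5 - 5/3) = 0*(-16/15) = 0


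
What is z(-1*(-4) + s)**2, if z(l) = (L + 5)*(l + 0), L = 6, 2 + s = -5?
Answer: 1089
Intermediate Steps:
s = -7 (s = -2 - 5 = -7)
z(l) = 11*l (z(l) = (6 + 5)*(l + 0) = 11*l)
z(-1*(-4) + s)**2 = (11*(-1*(-4) - 7))**2 = (11*(4 - 7))**2 = (11*(-3))**2 = (-33)**2 = 1089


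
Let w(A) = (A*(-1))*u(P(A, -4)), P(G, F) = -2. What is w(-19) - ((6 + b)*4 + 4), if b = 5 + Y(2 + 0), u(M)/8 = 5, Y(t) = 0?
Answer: 712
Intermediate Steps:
u(M) = 40 (u(M) = 8*5 = 40)
b = 5 (b = 5 + 0 = 5)
w(A) = -40*A (w(A) = (A*(-1))*40 = -A*40 = -40*A)
w(-19) - ((6 + b)*4 + 4) = -40*(-19) - ((6 + 5)*4 + 4) = 760 - (11*4 + 4) = 760 - (44 + 4) = 760 - 1*48 = 760 - 48 = 712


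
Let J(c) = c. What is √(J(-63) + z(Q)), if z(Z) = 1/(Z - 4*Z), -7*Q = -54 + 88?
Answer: 7*I*√13362/102 ≈ 7.9329*I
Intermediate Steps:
Q = -34/7 (Q = -(-54 + 88)/7 = -⅐*34 = -34/7 ≈ -4.8571)
z(Z) = -1/(3*Z) (z(Z) = 1/(-3*Z) = -1/(3*Z))
√(J(-63) + z(Q)) = √(-63 - 1/(3*(-34/7))) = √(-63 - ⅓*(-7/34)) = √(-63 + 7/102) = √(-6419/102) = 7*I*√13362/102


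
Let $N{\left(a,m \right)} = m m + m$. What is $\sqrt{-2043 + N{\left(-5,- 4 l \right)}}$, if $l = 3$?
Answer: $7 i \sqrt{39} \approx 43.715 i$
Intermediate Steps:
$N{\left(a,m \right)} = m + m^{2}$ ($N{\left(a,m \right)} = m^{2} + m = m + m^{2}$)
$\sqrt{-2043 + N{\left(-5,- 4 l \right)}} = \sqrt{-2043 + \left(-4\right) 3 \left(1 - 12\right)} = \sqrt{-2043 - 12 \left(1 - 12\right)} = \sqrt{-2043 - -132} = \sqrt{-2043 + 132} = \sqrt{-1911} = 7 i \sqrt{39}$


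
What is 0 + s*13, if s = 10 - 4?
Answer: 78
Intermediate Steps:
s = 6
0 + s*13 = 0 + 6*13 = 0 + 78 = 78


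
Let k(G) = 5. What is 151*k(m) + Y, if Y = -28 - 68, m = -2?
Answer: 659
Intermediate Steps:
Y = -96
151*k(m) + Y = 151*5 - 96 = 755 - 96 = 659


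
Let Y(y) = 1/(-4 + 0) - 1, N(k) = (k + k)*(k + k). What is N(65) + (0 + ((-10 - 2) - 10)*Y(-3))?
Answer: 33855/2 ≈ 16928.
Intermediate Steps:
N(k) = 4*k² (N(k) = (2*k)*(2*k) = 4*k²)
Y(y) = -5/4 (Y(y) = 1/(-4) - 1 = -¼ - 1 = -5/4)
N(65) + (0 + ((-10 - 2) - 10)*Y(-3)) = 4*65² + (0 + ((-10 - 2) - 10)*(-5/4)) = 4*4225 + (0 + (-12 - 10)*(-5/4)) = 16900 + (0 - 22*(-5/4)) = 16900 + (0 + 55/2) = 16900 + 55/2 = 33855/2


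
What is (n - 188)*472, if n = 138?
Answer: -23600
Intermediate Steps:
(n - 188)*472 = (138 - 188)*472 = -50*472 = -23600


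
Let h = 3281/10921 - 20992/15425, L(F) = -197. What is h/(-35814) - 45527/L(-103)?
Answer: 91556302091689143/396173461925050 ≈ 231.10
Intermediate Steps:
h = -178644207/168456425 (h = 3281*(1/10921) - 20992*1/15425 = 3281/10921 - 20992/15425 = -178644207/168456425 ≈ -1.0605)
h/(-35814) - 45527/L(-103) = -178644207/168456425/(-35814) - 45527/(-197) = -178644207/168456425*(-1/35814) - 45527*(-1/197) = 59548069/2011032801650 + 45527/197 = 91556302091689143/396173461925050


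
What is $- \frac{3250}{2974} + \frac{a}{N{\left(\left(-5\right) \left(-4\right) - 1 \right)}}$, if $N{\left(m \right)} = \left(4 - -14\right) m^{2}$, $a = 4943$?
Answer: $- \frac{3209009}{9662526} \approx -0.33211$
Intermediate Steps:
$N{\left(m \right)} = 18 m^{2}$ ($N{\left(m \right)} = \left(4 + 14\right) m^{2} = 18 m^{2}$)
$- \frac{3250}{2974} + \frac{a}{N{\left(\left(-5\right) \left(-4\right) - 1 \right)}} = - \frac{3250}{2974} + \frac{4943}{18 \left(\left(-5\right) \left(-4\right) - 1\right)^{2}} = \left(-3250\right) \frac{1}{2974} + \frac{4943}{18 \left(20 - 1\right)^{2}} = - \frac{1625}{1487} + \frac{4943}{18 \cdot 19^{2}} = - \frac{1625}{1487} + \frac{4943}{18 \cdot 361} = - \frac{1625}{1487} + \frac{4943}{6498} = - \frac{3209009}{9662526}$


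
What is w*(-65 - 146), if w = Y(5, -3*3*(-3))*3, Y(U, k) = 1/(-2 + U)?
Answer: -211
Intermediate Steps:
w = 1 (w = 3/(-2 + 5) = 3/3 = (⅓)*3 = 1)
w*(-65 - 146) = 1*(-65 - 146) = 1*(-211) = -211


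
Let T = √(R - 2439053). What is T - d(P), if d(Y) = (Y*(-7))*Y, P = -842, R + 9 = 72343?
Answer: 4962748 + I*√2366719 ≈ 4.9628e+6 + 1538.4*I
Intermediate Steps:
R = 72334 (R = -9 + 72343 = 72334)
d(Y) = -7*Y² (d(Y) = (-7*Y)*Y = -7*Y²)
T = I*√2366719 (T = √(72334 - 2439053) = √(-2366719) = I*√2366719 ≈ 1538.4*I)
T - d(P) = I*√2366719 - (-7)*(-842)² = I*√2366719 - (-7)*708964 = I*√2366719 - 1*(-4962748) = I*√2366719 + 4962748 = 4962748 + I*√2366719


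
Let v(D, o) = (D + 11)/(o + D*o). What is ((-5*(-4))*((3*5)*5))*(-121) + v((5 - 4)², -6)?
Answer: -181501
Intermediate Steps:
v(D, o) = (11 + D)/(o + D*o)
((-5*(-4))*((3*5)*5))*(-121) + v((5 - 4)², -6) = ((-5*(-4))*((3*5)*5))*(-121) + (11 + (5 - 4)²)/((-6)*(1 + (5 - 4)²)) = (20*(15*5))*(-121) - (11 + 1²)/(6*(1 + 1²)) = (20*75)*(-121) - (11 + 1)/(6*(1 + 1)) = 1500*(-121) - ⅙*12/2 = -181500 - ⅙*½*12 = -181500 - 1 = -181501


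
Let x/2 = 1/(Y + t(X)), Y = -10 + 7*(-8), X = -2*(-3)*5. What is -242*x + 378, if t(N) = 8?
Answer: 11204/29 ≈ 386.34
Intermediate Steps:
X = 30 (X = 6*5 = 30)
Y = -66 (Y = -10 - 56 = -66)
x = -1/29 (x = 2/(-66 + 8) = 2/(-58) = 2*(-1/58) = -1/29 ≈ -0.034483)
-242*x + 378 = -242*(-1/29) + 378 = 242/29 + 378 = 11204/29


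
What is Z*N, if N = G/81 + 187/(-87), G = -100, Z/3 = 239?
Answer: -1899811/783 ≈ -2426.3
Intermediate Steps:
Z = 717 (Z = 3*239 = 717)
N = -7949/2349 (N = -100/81 + 187/(-87) = -100*1/81 + 187*(-1/87) = -100/81 - 187/87 = -7949/2349 ≈ -3.3840)
Z*N = 717*(-7949/2349) = -1899811/783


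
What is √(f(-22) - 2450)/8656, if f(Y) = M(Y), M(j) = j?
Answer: I*√618/4328 ≈ 0.0057439*I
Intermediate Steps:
f(Y) = Y
√(f(-22) - 2450)/8656 = √(-22 - 2450)/8656 = √(-2472)*(1/8656) = (2*I*√618)*(1/8656) = I*√618/4328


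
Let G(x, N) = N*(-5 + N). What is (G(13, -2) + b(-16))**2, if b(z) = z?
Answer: 4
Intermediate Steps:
(G(13, -2) + b(-16))**2 = (-2*(-5 - 2) - 16)**2 = (-2*(-7) - 16)**2 = (14 - 16)**2 = (-2)**2 = 4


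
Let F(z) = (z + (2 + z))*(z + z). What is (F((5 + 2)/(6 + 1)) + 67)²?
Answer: 5625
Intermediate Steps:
F(z) = 2*z*(2 + 2*z) (F(z) = (2 + 2*z)*(2*z) = 2*z*(2 + 2*z))
(F((5 + 2)/(6 + 1)) + 67)² = (4*((5 + 2)/(6 + 1))*(1 + (5 + 2)/(6 + 1)) + 67)² = (4*(7/7)*(1 + 7/7) + 67)² = (4*(7*(⅐))*(1 + 7*(⅐)) + 67)² = (4*1*(1 + 1) + 67)² = (4*1*2 + 67)² = (8 + 67)² = 75² = 5625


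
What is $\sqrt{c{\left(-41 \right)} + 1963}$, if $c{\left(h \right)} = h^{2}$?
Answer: $2 \sqrt{911} \approx 60.366$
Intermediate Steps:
$\sqrt{c{\left(-41 \right)} + 1963} = \sqrt{\left(-41\right)^{2} + 1963} = \sqrt{1681 + 1963} = \sqrt{3644} = 2 \sqrt{911}$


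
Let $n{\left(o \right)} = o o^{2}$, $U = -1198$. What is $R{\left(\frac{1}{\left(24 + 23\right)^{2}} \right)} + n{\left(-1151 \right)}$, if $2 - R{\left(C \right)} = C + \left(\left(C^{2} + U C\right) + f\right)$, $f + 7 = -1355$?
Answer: $- \frac{7440755156492575}{4879681} \approx -1.5248 \cdot 10^{9}$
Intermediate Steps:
$f = -1362$ ($f = -7 - 1355 = -1362$)
$R{\left(C \right)} = 1364 - C^{2} + 1197 C$ ($R{\left(C \right)} = 2 - \left(C - \left(1362 - C^{2} + 1198 C\right)\right) = 2 - \left(-1362 + C^{2} - 1197 C\right) = 2 + \left(1362 - C^{2} + 1197 C\right) = 1364 - C^{2} + 1197 C$)
$n{\left(o \right)} = o^{3}$
$R{\left(\frac{1}{\left(24 + 23\right)^{2}} \right)} + n{\left(-1151 \right)} = \left(1364 - \left(\frac{1}{\left(24 + 23\right)^{2}}\right)^{2} + \frac{1197}{\left(24 + 23\right)^{2}}\right) + \left(-1151\right)^{3} = \left(1364 - \left(\frac{1}{47^{2}}\right)^{2} + \frac{1197}{47^{2}}\right) - 1524845951 = \left(1364 - \left(\frac{1}{2209}\right)^{2} + \frac{1197}{2209}\right) - 1524845951 = \left(1364 - \left(\frac{1}{2209}\right)^{2} + 1197 \cdot \frac{1}{2209}\right) - 1524845951 = \left(1364 - \frac{1}{4879681} + \frac{1197}{2209}\right) - 1524845951 = \frac{6658529056}{4879681} - 1524845951 = - \frac{7440755156492575}{4879681}$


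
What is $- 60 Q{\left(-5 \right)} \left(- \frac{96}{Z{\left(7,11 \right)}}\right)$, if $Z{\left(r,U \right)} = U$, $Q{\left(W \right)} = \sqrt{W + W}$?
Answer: $\frac{5760 i \sqrt{10}}{11} \approx 1655.9 i$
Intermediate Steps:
$Q{\left(W \right)} = \sqrt{2} \sqrt{W}$ ($Q{\left(W \right)} = \sqrt{2 W} = \sqrt{2} \sqrt{W}$)
$- 60 Q{\left(-5 \right)} \left(- \frac{96}{Z{\left(7,11 \right)}}\right) = - 60 \sqrt{2} \sqrt{-5} \left(- \frac{96}{11}\right) = - 60 \sqrt{2} i \sqrt{5} \left(\left(-96\right) \frac{1}{11}\right) = - 60 i \sqrt{10} \left(- \frac{96}{11}\right) = \frac{5760 i \sqrt{10}}{11}$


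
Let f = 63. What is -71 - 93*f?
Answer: -5930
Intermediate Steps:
-71 - 93*f = -71 - 93*63 = -71 - 5859 = -5930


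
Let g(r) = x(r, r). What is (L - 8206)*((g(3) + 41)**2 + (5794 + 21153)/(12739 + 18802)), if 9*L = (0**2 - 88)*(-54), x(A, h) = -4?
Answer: -331740090528/31541 ≈ -1.0518e+7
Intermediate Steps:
g(r) = -4
L = 528 (L = ((0**2 - 88)*(-54))/9 = ((0 - 88)*(-54))/9 = (-88*(-54))/9 = (1/9)*4752 = 528)
(L - 8206)*((g(3) + 41)**2 + (5794 + 21153)/(12739 + 18802)) = (528 - 8206)*((-4 + 41)**2 + (5794 + 21153)/(12739 + 18802)) = -7678*(37**2 + 26947/31541) = -7678*(1369 + 26947*(1/31541)) = -7678*(1369 + 26947/31541) = -7678*43206576/31541 = -331740090528/31541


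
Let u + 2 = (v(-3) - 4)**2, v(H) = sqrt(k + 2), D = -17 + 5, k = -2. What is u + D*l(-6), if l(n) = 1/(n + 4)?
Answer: 20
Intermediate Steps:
l(n) = 1/(4 + n)
D = -12
v(H) = 0 (v(H) = sqrt(-2 + 2) = sqrt(0) = 0)
u = 14 (u = -2 + (0 - 4)**2 = -2 + (-4)**2 = -2 + 16 = 14)
u + D*l(-6) = 14 - 12/(4 - 6) = 14 - 12/(-2) = 14 - 12*(-1/2) = 14 + 6 = 20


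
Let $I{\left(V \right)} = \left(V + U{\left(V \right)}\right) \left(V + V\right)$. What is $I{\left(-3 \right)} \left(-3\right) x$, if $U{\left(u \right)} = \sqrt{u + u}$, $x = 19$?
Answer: $-1026 + 342 i \sqrt{6} \approx -1026.0 + 837.73 i$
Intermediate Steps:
$U{\left(u \right)} = \sqrt{2} \sqrt{u}$ ($U{\left(u \right)} = \sqrt{2 u} = \sqrt{2} \sqrt{u}$)
$I{\left(V \right)} = 2 V \left(V + \sqrt{2} \sqrt{V}\right)$ ($I{\left(V \right)} = \left(V + \sqrt{2} \sqrt{V}\right) \left(V + V\right) = \left(V + \sqrt{2} \sqrt{V}\right) 2 V = 2 V \left(V + \sqrt{2} \sqrt{V}\right)$)
$I{\left(-3 \right)} \left(-3\right) x = 2 \left(-3\right) \left(-3 + \sqrt{2} \sqrt{-3}\right) \left(-3\right) 19 = 2 \left(-3\right) \left(-3 + \sqrt{2} i \sqrt{3}\right) \left(-3\right) 19 = 2 \left(-3\right) \left(-3 + i \sqrt{6}\right) \left(-3\right) 19 = \left(18 - 6 i \sqrt{6}\right) \left(-3\right) 19 = \left(-54 + 18 i \sqrt{6}\right) 19 = -1026 + 342 i \sqrt{6}$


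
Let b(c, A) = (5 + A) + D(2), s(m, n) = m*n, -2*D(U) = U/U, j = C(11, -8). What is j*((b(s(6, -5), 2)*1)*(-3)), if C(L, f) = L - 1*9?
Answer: -39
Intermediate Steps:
C(L, f) = -9 + L (C(L, f) = L - 9 = -9 + L)
j = 2 (j = -9 + 11 = 2)
D(U) = -½ (D(U) = -U/(2*U) = -½*1 = -½)
b(c, A) = 9/2 + A (b(c, A) = (5 + A) - ½ = 9/2 + A)
j*((b(s(6, -5), 2)*1)*(-3)) = 2*(((9/2 + 2)*1)*(-3)) = 2*(((13/2)*1)*(-3)) = 2*((13/2)*(-3)) = 2*(-39/2) = -39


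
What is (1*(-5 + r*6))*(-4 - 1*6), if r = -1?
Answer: 110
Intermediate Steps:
(1*(-5 + r*6))*(-4 - 1*6) = (1*(-5 - 1*6))*(-4 - 1*6) = (1*(-5 - 6))*(-4 - 6) = (1*(-11))*(-10) = -11*(-10) = 110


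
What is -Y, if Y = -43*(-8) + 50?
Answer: -394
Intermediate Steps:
Y = 394 (Y = 344 + 50 = 394)
-Y = -1*394 = -394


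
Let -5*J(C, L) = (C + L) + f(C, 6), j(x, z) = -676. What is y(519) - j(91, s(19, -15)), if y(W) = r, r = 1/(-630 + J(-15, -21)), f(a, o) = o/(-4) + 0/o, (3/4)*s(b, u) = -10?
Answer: 841618/1245 ≈ 676.00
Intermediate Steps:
s(b, u) = -40/3 (s(b, u) = (4/3)*(-10) = -40/3)
f(a, o) = -o/4 (f(a, o) = o*(-1/4) + 0 = -o/4 + 0 = -o/4)
J(C, L) = 3/10 - C/5 - L/5 (J(C, L) = -((C + L) - 1/4*6)/5 = -((C + L) - 3/2)/5 = -(-3/2 + C + L)/5 = 3/10 - C/5 - L/5)
r = -2/1245 (r = 1/(-630 + (3/10 - 1/5*(-15) - 1/5*(-21))) = 1/(-630 + (3/10 + 3 + 21/5)) = 1/(-630 + 15/2) = 1/(-1245/2) = -2/1245 ≈ -0.0016064)
y(W) = -2/1245
y(519) - j(91, s(19, -15)) = -2/1245 - 1*(-676) = -2/1245 + 676 = 841618/1245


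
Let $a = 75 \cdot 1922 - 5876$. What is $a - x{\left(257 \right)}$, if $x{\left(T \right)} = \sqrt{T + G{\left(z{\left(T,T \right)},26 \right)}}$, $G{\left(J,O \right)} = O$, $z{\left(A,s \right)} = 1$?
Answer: $138274 - \sqrt{283} \approx 1.3826 \cdot 10^{5}$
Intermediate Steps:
$a = 138274$ ($a = 144150 - 5876 = 138274$)
$x{\left(T \right)} = \sqrt{26 + T}$ ($x{\left(T \right)} = \sqrt{T + 26} = \sqrt{26 + T}$)
$a - x{\left(257 \right)} = 138274 - \sqrt{26 + 257} = 138274 - \sqrt{283}$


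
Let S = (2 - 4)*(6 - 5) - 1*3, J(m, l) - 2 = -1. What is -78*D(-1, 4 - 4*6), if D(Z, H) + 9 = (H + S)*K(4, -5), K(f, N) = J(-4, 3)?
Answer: 2652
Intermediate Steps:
J(m, l) = 1 (J(m, l) = 2 - 1 = 1)
K(f, N) = 1
S = -5 (S = -2*1 - 3 = -2 - 3 = -5)
D(Z, H) = -14 + H (D(Z, H) = -9 + (H - 5)*1 = -9 + (-5 + H)*1 = -9 + (-5 + H) = -14 + H)
-78*D(-1, 4 - 4*6) = -78*(-14 + (4 - 4*6)) = -78*(-14 + (4 - 24)) = -78*(-14 - 20) = -78*(-34) = 2652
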